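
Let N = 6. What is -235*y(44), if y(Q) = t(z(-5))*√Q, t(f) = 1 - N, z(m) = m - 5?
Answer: 2350*√11 ≈ 7794.1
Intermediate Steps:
z(m) = -5 + m
t(f) = -5 (t(f) = 1 - 1*6 = 1 - 6 = -5)
y(Q) = -5*√Q
-235*y(44) = -(-1175)*√44 = -(-1175)*2*√11 = -(-2350)*√11 = 2350*√11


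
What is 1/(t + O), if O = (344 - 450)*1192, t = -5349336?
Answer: -1/5475688 ≈ -1.8263e-7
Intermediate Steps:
O = -126352 (O = -106*1192 = -126352)
1/(t + O) = 1/(-5349336 - 126352) = 1/(-5475688) = -1/5475688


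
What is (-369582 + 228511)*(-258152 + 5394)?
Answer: 35656823818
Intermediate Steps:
(-369582 + 228511)*(-258152 + 5394) = -141071*(-252758) = 35656823818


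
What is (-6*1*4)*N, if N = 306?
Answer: -7344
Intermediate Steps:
(-6*1*4)*N = (-6*1*4)*306 = -6*4*306 = -24*306 = -7344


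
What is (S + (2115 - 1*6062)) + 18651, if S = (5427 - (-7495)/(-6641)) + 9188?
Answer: 194699984/6641 ≈ 29318.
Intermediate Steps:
S = 97050720/6641 (S = (5427 - (-7495)*(-1)/6641) + 9188 = (5427 - 1*7495/6641) + 9188 = (5427 - 7495/6641) + 9188 = 36033212/6641 + 9188 = 97050720/6641 ≈ 14614.)
(S + (2115 - 1*6062)) + 18651 = (97050720/6641 + (2115 - 1*6062)) + 18651 = (97050720/6641 + (2115 - 6062)) + 18651 = (97050720/6641 - 3947) + 18651 = 70838693/6641 + 18651 = 194699984/6641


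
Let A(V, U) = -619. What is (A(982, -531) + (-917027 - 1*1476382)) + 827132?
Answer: -1566896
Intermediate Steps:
(A(982, -531) + (-917027 - 1*1476382)) + 827132 = (-619 + (-917027 - 1*1476382)) + 827132 = (-619 + (-917027 - 1476382)) + 827132 = (-619 - 2393409) + 827132 = -2394028 + 827132 = -1566896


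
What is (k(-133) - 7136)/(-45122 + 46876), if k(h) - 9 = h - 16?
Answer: -3638/877 ≈ -4.1482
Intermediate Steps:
k(h) = -7 + h (k(h) = 9 + (h - 16) = 9 + (-16 + h) = -7 + h)
(k(-133) - 7136)/(-45122 + 46876) = ((-7 - 133) - 7136)/(-45122 + 46876) = (-140 - 7136)/1754 = -7276*1/1754 = -3638/877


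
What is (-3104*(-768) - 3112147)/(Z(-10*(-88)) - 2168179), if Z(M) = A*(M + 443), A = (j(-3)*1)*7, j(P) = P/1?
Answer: 728275/2195962 ≈ 0.33164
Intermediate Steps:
j(P) = P (j(P) = P*1 = P)
A = -21 (A = -3*1*7 = -3*7 = -21)
Z(M) = -9303 - 21*M (Z(M) = -21*(M + 443) = -21*(443 + M) = -9303 - 21*M)
(-3104*(-768) - 3112147)/(Z(-10*(-88)) - 2168179) = (-3104*(-768) - 3112147)/((-9303 - (-210)*(-88)) - 2168179) = (2383872 - 3112147)/((-9303 - 21*880) - 2168179) = -728275/((-9303 - 18480) - 2168179) = -728275/(-27783 - 2168179) = -728275/(-2195962) = -728275*(-1/2195962) = 728275/2195962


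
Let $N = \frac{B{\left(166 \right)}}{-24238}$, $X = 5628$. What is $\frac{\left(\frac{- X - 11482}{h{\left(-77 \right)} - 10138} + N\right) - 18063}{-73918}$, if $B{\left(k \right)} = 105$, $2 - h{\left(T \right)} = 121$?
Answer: $\frac{4490213730263}{18376692332388} \approx 0.24434$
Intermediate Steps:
$h{\left(T \right)} = -119$ ($h{\left(T \right)} = 2 - 121 = -119$)
$N = - \frac{105}{24238}$ ($N = \frac{105}{-24238} = 105 \left(- \frac{1}{24238}\right) = - \frac{105}{24238} \approx -0.004332$)
$\frac{\left(\frac{- X - 11482}{h{\left(-77 \right)} - 10138} + N\right) - 18063}{-73918} = \frac{\left(\frac{\left(-1\right) 5628 - 11482}{-119 - 10138} - \frac{105}{24238}\right) - 18063}{-73918} = \left(\left(\frac{-5628 - 11482}{-10257} - \frac{105}{24238}\right) - 18063\right) \left(- \frac{1}{73918}\right) = \left(\left(\left(-17110\right) \left(- \frac{1}{10257}\right) - \frac{105}{24238}\right) - 18063\right) \left(- \frac{1}{73918}\right) = \left(\left(\frac{17110}{10257} - \frac{105}{24238}\right) - 18063\right) \left(- \frac{1}{73918}\right) = \left(\frac{413635195}{248609166} - 18063\right) \left(- \frac{1}{73918}\right) = \left(- \frac{4490213730263}{248609166}\right) \left(- \frac{1}{73918}\right) = \frac{4490213730263}{18376692332388}$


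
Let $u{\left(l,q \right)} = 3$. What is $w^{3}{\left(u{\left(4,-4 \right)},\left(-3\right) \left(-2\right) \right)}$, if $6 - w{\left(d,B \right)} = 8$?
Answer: $-8$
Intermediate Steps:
$w{\left(d,B \right)} = -2$ ($w{\left(d,B \right)} = 6 - 8 = -2$)
$w^{3}{\left(u{\left(4,-4 \right)},\left(-3\right) \left(-2\right) \right)} = \left(-2\right)^{3} = -8$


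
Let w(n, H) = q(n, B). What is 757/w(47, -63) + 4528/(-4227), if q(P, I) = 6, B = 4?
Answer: 352519/2818 ≈ 125.10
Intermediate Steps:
w(n, H) = 6
757/w(47, -63) + 4528/(-4227) = 757/6 + 4528/(-4227) = 757*(⅙) + 4528*(-1/4227) = 757/6 - 4528/4227 = 352519/2818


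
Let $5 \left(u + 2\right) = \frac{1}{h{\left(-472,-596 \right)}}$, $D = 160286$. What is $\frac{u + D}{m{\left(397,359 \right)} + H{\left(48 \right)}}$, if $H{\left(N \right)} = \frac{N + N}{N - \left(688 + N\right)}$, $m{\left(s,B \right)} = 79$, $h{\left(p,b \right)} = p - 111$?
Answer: $\frac{20090797937}{9884765} \approx 2032.5$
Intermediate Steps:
$h{\left(p,b \right)} = -111 + p$ ($h{\left(p,b \right)} = p - 111 = -111 + p$)
$u = - \frac{5831}{2915}$ ($u = -2 + \frac{1}{5 \left(-111 - 472\right)} = -2 + \frac{1}{5 \left(-583\right)} = -2 + \frac{1}{5} \left(- \frac{1}{583}\right) = -2 - \frac{1}{2915} = - \frac{5831}{2915} \approx -2.0003$)
$H{\left(N \right)} = - \frac{N}{344}$ ($H{\left(N \right)} = \frac{2 N}{-688} = 2 N \left(- \frac{1}{688}\right) = - \frac{N}{344}$)
$\frac{u + D}{m{\left(397,359 \right)} + H{\left(48 \right)}} = \frac{- \frac{5831}{2915} + 160286}{79 - \frac{6}{43}} = \frac{467227859}{2915 \left(79 - \frac{6}{43}\right)} = \frac{467227859}{2915 \cdot \frac{3391}{43}} = \frac{467227859}{2915} \cdot \frac{43}{3391} = \frac{20090797937}{9884765}$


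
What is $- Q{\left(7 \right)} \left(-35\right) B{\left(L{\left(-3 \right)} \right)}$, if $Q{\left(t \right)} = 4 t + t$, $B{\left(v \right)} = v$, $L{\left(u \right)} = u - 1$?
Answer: $-4900$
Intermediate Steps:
$L{\left(u \right)} = -1 + u$ ($L{\left(u \right)} = u - 1 = -1 + u$)
$Q{\left(t \right)} = 5 t$
$- Q{\left(7 \right)} \left(-35\right) B{\left(L{\left(-3 \right)} \right)} = - 5 \cdot 7 \left(-35\right) \left(-1 - 3\right) = - 35 \left(-35\right) \left(-4\right) = - \left(-1225\right) \left(-4\right) = \left(-1\right) 4900 = -4900$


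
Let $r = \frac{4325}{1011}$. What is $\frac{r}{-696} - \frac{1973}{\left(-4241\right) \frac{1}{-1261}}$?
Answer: $- \frac{1750681398493}{2984205096} \approx -586.65$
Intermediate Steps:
$r = \frac{4325}{1011}$ ($r = 4325 \cdot \frac{1}{1011} = \frac{4325}{1011} \approx 4.2779$)
$\frac{r}{-696} - \frac{1973}{\left(-4241\right) \frac{1}{-1261}} = \frac{4325}{1011 \left(-696\right)} - \frac{1973}{\left(-4241\right) \frac{1}{-1261}} = \frac{4325}{1011} \left(- \frac{1}{696}\right) - \frac{1973}{\left(-4241\right) \left(- \frac{1}{1261}\right)} = - \frac{4325}{703656} - \frac{1973}{\frac{4241}{1261}} = - \frac{4325}{703656} - \frac{2487953}{4241} = - \frac{1750681398493}{2984205096}$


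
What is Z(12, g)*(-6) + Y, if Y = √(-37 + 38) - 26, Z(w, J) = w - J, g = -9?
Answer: -151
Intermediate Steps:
Y = -25 (Y = √1 - 26 = 1 - 26 = -25)
Z(12, g)*(-6) + Y = (12 - 1*(-9))*(-6) - 25 = (12 + 9)*(-6) - 25 = 21*(-6) - 25 = -126 - 25 = -151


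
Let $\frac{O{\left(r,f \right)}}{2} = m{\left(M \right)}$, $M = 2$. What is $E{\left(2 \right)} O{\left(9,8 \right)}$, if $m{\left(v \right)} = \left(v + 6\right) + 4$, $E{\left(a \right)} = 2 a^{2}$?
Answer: $192$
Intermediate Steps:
$m{\left(v \right)} = 10 + v$ ($m{\left(v \right)} = \left(6 + v\right) + 4 = 10 + v$)
$O{\left(r,f \right)} = 24$ ($O{\left(r,f \right)} = 2 \left(10 + 2\right) = 2 \cdot 12 = 24$)
$E{\left(2 \right)} O{\left(9,8 \right)} = 2 \cdot 2^{2} \cdot 24 = 2 \cdot 4 \cdot 24 = 8 \cdot 24 = 192$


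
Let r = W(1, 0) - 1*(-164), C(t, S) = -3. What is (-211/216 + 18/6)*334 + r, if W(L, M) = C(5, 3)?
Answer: 90367/108 ≈ 836.73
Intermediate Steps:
W(L, M) = -3
r = 161 (r = -3 - 1*(-164) = -3 + 164 = 161)
(-211/216 + 18/6)*334 + r = (-211/216 + 18/6)*334 + 161 = (-211*1/216 + 18*(⅙))*334 + 161 = (-211/216 + 3)*334 + 161 = (437/216)*334 + 161 = 72979/108 + 161 = 90367/108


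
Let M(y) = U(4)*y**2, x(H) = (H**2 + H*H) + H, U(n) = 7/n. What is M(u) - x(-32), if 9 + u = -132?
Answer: 131103/4 ≈ 32776.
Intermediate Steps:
u = -141 (u = -9 - 132 = -141)
x(H) = H + 2*H**2 (x(H) = (H**2 + H**2) + H = 2*H**2 + H = H + 2*H**2)
M(y) = 7*y**2/4 (M(y) = (7/4)*y**2 = (7*(1/4))*y**2 = 7*y**2/4)
M(u) - x(-32) = (7/4)*(-141)**2 - (-32)*(1 + 2*(-32)) = (7/4)*19881 - (-32)*(1 - 64) = 139167/4 - (-32)*(-63) = 139167/4 - 1*2016 = 139167/4 - 2016 = 131103/4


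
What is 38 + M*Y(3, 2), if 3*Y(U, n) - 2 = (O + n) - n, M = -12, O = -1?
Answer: 34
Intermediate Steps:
Y(U, n) = ⅓ (Y(U, n) = ⅔ + ((-1 + n) - n)/3 = ⅔ + (⅓)*(-1) = ⅔ - ⅓ = ⅓)
38 + M*Y(3, 2) = 38 - 12*⅓ = 38 - 4 = 34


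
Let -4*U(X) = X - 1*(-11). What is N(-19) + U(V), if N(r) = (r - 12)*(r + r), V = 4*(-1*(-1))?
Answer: 4697/4 ≈ 1174.3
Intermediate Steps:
V = 4 (V = 4*1 = 4)
N(r) = 2*r*(-12 + r) (N(r) = (-12 + r)*(2*r) = 2*r*(-12 + r))
U(X) = -11/4 - X/4 (U(X) = -(X - 1*(-11))/4 = -(X + 11)/4 = -(11 + X)/4 = -11/4 - X/4)
N(-19) + U(V) = 2*(-19)*(-12 - 19) + (-11/4 - ¼*4) = 2*(-19)*(-31) + (-11/4 - 1) = 1178 - 15/4 = 4697/4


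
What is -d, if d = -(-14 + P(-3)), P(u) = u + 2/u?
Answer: -53/3 ≈ -17.667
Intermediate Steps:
d = 53/3 (d = -(-14 + (-3 + 2/(-3))) = -(-14 + (-3 + 2*(-⅓))) = -(-14 + (-3 - ⅔)) = -(-14 - 11/3) = -1*(-53/3) = 53/3 ≈ 17.667)
-d = -1*53/3 = -53/3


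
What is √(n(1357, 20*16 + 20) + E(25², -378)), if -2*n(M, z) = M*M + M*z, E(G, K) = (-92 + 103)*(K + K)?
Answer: I*√4638922/2 ≈ 1076.9*I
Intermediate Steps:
E(G, K) = 22*K (E(G, K) = 11*(2*K) = 22*K)
n(M, z) = -M²/2 - M*z/2 (n(M, z) = -(M*M + M*z)/2 = -(M² + M*z)/2 = -M²/2 - M*z/2)
√(n(1357, 20*16 + 20) + E(25², -378)) = √(-½*1357*(1357 + (20*16 + 20)) + 22*(-378)) = √(-½*1357*(1357 + (320 + 20)) - 8316) = √(-½*1357*(1357 + 340) - 8316) = √(-½*1357*1697 - 8316) = √(-2302829/2 - 8316) = √(-2319461/2) = I*√4638922/2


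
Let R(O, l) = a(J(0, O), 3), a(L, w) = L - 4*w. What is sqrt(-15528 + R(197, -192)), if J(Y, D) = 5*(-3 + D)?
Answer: I*sqrt(14570) ≈ 120.71*I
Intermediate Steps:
J(Y, D) = -15 + 5*D
R(O, l) = -27 + 5*O (R(O, l) = (-15 + 5*O) - 4*3 = (-15 + 5*O) - 12 = -27 + 5*O)
sqrt(-15528 + R(197, -192)) = sqrt(-15528 + (-27 + 5*197)) = sqrt(-15528 + (-27 + 985)) = sqrt(-15528 + 958) = sqrt(-14570) = I*sqrt(14570)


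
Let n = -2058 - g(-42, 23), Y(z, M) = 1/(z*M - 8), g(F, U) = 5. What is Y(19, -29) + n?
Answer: -1153218/559 ≈ -2063.0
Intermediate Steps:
Y(z, M) = 1/(-8 + M*z) (Y(z, M) = 1/(M*z - 8) = 1/(-8 + M*z))
n = -2063 (n = -2058 - 1*5 = -2058 - 5 = -2063)
Y(19, -29) + n = 1/(-8 - 29*19) - 2063 = 1/(-8 - 551) - 2063 = 1/(-559) - 2063 = -1/559 - 2063 = -1153218/559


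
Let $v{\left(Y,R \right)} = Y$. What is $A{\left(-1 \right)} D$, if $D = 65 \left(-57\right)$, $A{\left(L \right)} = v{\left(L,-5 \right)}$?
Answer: $3705$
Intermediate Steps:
$A{\left(L \right)} = L$
$D = -3705$
$A{\left(-1 \right)} D = \left(-1\right) \left(-3705\right) = 3705$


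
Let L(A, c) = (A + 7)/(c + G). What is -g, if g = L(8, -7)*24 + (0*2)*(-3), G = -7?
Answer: 180/7 ≈ 25.714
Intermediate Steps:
L(A, c) = (7 + A)/(-7 + c) (L(A, c) = (A + 7)/(c - 7) = (7 + A)/(-7 + c))
g = -180/7 (g = ((7 + 8)/(-7 - 7))*24 + (0*2)*(-3) = (15/(-14))*24 + 0*(-3) = -1/14*15*24 + 0 = -15/14*24 + 0 = -180/7 + 0 = -180/7 ≈ -25.714)
-g = -1*(-180/7) = 180/7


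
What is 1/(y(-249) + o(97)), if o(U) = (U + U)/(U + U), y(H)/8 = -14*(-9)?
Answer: 1/1009 ≈ 0.00099108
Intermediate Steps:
y(H) = 1008 (y(H) = 8*(-14*(-9)) = 8*126 = 1008)
o(U) = 1 (o(U) = (2*U)/((2*U)) = (2*U)*(1/(2*U)) = 1)
1/(y(-249) + o(97)) = 1/(1008 + 1) = 1/1009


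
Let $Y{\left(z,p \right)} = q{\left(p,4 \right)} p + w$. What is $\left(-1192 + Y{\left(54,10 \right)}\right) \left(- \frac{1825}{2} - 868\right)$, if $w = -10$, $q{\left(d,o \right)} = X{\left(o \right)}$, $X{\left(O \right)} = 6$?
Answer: $2033331$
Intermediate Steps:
$q{\left(d,o \right)} = 6$
$Y{\left(z,p \right)} = -10 + 6 p$ ($Y{\left(z,p \right)} = 6 p - 10 = -10 + 6 p$)
$\left(-1192 + Y{\left(54,10 \right)}\right) \left(- \frac{1825}{2} - 868\right) = \left(-1192 + \left(-10 + 6 \cdot 10\right)\right) \left(- \frac{1825}{2} - 868\right) = \left(-1192 + \left(-10 + 60\right)\right) \left(\left(-1825\right) \frac{1}{2} - 868\right) = \left(-1192 + 50\right) \left(- \frac{1825}{2} - 868\right) = \left(-1142\right) \left(- \frac{3561}{2}\right) = 2033331$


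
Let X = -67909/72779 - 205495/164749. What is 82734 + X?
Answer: 991976645285268/11990267471 ≈ 82732.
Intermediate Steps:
X = -26143660446/11990267471 (X = -67909*1/72779 - 205495*1/164749 = -67909/72779 - 205495/164749 = -26143660446/11990267471 ≈ -2.1804)
82734 + X = 82734 - 26143660446/11990267471 = 991976645285268/11990267471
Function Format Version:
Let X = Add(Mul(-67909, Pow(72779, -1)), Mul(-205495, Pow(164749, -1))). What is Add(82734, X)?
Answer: Rational(991976645285268, 11990267471) ≈ 82732.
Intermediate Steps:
X = Rational(-26143660446, 11990267471) (X = Add(Mul(-67909, Rational(1, 72779)), Mul(-205495, Rational(1, 164749))) = Add(Rational(-67909, 72779), Rational(-205495, 164749)) = Rational(-26143660446, 11990267471) ≈ -2.1804)
Add(82734, X) = Add(82734, Rational(-26143660446, 11990267471)) = Rational(991976645285268, 11990267471)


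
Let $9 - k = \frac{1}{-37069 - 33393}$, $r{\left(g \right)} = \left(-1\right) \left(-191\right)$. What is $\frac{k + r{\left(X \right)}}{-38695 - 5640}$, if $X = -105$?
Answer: $- \frac{14092401}{3123932770} \approx -0.0045111$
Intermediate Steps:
$r{\left(g \right)} = 191$
$k = \frac{634159}{70462}$ ($k = 9 - \frac{1}{-37069 - 33393} = 9 - \frac{1}{-70462} = 9 - - \frac{1}{70462} = 9 + \frac{1}{70462} = \frac{634159}{70462} \approx 9.0$)
$\frac{k + r{\left(X \right)}}{-38695 - 5640} = \frac{\frac{634159}{70462} + 191}{-38695 - 5640} = \frac{14092401}{70462 \left(-44335\right)} = \frac{14092401}{70462} \left(- \frac{1}{44335}\right) = - \frac{14092401}{3123932770}$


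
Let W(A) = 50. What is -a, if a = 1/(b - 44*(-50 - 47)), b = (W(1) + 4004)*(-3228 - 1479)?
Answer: 1/19077910 ≈ 5.2417e-8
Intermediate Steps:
b = -19082178 (b = (50 + 4004)*(-3228 - 1479) = 4054*(-4707) = -19082178)
a = -1/19077910 (a = 1/(-19082178 - 44*(-50 - 47)) = 1/(-19082178 - 44*(-97)) = 1/(-19082178 + 4268) = 1/(-19077910) = -1/19077910 ≈ -5.2417e-8)
-a = -1*(-1/19077910) = 1/19077910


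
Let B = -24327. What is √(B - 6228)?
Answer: 3*I*√3395 ≈ 174.8*I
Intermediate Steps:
√(B - 6228) = √(-24327 - 6228) = √(-30555) = 3*I*√3395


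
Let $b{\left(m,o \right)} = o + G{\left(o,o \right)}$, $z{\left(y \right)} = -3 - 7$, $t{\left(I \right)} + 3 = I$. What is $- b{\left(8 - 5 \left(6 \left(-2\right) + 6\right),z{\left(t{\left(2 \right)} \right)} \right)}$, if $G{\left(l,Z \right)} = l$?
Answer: $20$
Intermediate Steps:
$t{\left(I \right)} = -3 + I$
$z{\left(y \right)} = -10$ ($z{\left(y \right)} = -3 - 7 = -10$)
$b{\left(m,o \right)} = 2 o$ ($b{\left(m,o \right)} = o + o = 2 o$)
$- b{\left(8 - 5 \left(6 \left(-2\right) + 6\right),z{\left(t{\left(2 \right)} \right)} \right)} = - 2 \left(-10\right) = \left(-1\right) \left(-20\right) = 20$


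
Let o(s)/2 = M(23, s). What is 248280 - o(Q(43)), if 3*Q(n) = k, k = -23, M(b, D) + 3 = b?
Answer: 248240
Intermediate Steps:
M(b, D) = -3 + b
Q(n) = -23/3 (Q(n) = (1/3)*(-23) = -23/3)
o(s) = 40 (o(s) = 2*(-3 + 23) = 2*20 = 40)
248280 - o(Q(43)) = 248280 - 1*40 = 248280 - 40 = 248240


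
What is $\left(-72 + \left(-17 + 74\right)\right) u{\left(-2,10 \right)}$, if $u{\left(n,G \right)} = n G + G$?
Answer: $150$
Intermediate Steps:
$u{\left(n,G \right)} = G + G n$ ($u{\left(n,G \right)} = G n + G = G + G n$)
$\left(-72 + \left(-17 + 74\right)\right) u{\left(-2,10 \right)} = \left(-72 + \left(-17 + 74\right)\right) 10 \left(1 - 2\right) = \left(-72 + 57\right) 10 \left(-1\right) = \left(-15\right) \left(-10\right) = 150$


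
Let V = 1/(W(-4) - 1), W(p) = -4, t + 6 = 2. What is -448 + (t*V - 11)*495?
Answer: -5497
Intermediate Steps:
t = -4 (t = -6 + 2 = -4)
V = -1/5 (V = 1/(-4 - 1) = 1/(-5) = -1/5 ≈ -0.20000)
-448 + (t*V - 11)*495 = -448 + (-4*(-1/5) - 11)*495 = -448 + (4/5 - 11)*495 = -448 - 51/5*495 = -448 - 5049 = -5497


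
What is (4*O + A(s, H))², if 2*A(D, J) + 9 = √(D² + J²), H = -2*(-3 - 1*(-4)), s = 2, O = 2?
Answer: 57/4 + 7*√2 ≈ 24.150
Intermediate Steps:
H = -2 (H = -2*(-3 + 4) = -2*1 = -2)
A(D, J) = -9/2 + √(D² + J²)/2
(4*O + A(s, H))² = (4*2 + (-9/2 + √(2² + (-2)²)/2))² = (8 + (-9/2 + √(4 + 4)/2))² = (8 + (-9/2 + √8/2))² = (8 + (-9/2 + (2*√2)/2))² = (8 + (-9/2 + √2))² = (7/2 + √2)²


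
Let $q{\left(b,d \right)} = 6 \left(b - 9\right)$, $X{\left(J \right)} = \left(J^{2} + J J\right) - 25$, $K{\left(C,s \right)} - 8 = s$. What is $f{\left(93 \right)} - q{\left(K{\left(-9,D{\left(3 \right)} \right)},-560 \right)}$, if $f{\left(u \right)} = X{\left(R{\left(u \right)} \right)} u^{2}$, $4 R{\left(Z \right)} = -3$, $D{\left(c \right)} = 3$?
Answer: $- \frac{1652055}{8} \approx -2.0651 \cdot 10^{5}$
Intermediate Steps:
$R{\left(Z \right)} = - \frac{3}{4}$ ($R{\left(Z \right)} = \frac{1}{4} \left(-3\right) = - \frac{3}{4}$)
$K{\left(C,s \right)} = 8 + s$
$X{\left(J \right)} = -25 + 2 J^{2}$ ($X{\left(J \right)} = \left(J^{2} + J^{2}\right) - 25 = 2 J^{2} - 25 = -25 + 2 J^{2}$)
$q{\left(b,d \right)} = -54 + 6 b$ ($q{\left(b,d \right)} = 6 \left(-9 + b\right) = -54 + 6 b$)
$f{\left(u \right)} = - \frac{191 u^{2}}{8}$ ($f{\left(u \right)} = \left(-25 + 2 \left(- \frac{3}{4}\right)^{2}\right) u^{2} = \left(-25 + 2 \cdot \frac{9}{16}\right) u^{2} = \left(-25 + \frac{9}{8}\right) u^{2} = - \frac{191 u^{2}}{8}$)
$f{\left(93 \right)} - q{\left(K{\left(-9,D{\left(3 \right)} \right)},-560 \right)} = - \frac{191 \cdot 93^{2}}{8} - \left(-54 + 6 \left(8 + 3\right)\right) = \left(- \frac{191}{8}\right) 8649 - \left(-54 + 6 \cdot 11\right) = - \frac{1651959}{8} - \left(-54 + 66\right) = - \frac{1651959}{8} - 12 = - \frac{1652055}{8}$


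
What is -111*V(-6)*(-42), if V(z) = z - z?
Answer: 0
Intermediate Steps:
V(z) = 0
-111*V(-6)*(-42) = -111*0*(-42) = 0*(-42) = 0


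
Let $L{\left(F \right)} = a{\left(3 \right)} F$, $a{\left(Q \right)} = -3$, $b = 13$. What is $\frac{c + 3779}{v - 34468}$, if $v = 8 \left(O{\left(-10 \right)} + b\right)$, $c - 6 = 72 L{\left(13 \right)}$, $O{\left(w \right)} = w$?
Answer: $- \frac{977}{34444} \approx -0.028365$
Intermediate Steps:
$L{\left(F \right)} = - 3 F$
$c = -2802$ ($c = 6 + 72 \left(\left(-3\right) 13\right) = 6 + 72 \left(-39\right) = 6 - 2808 = -2802$)
$v = 24$ ($v = 8 \left(-10 + 13\right) = 8 \cdot 3 = 24$)
$\frac{c + 3779}{v - 34468} = \frac{-2802 + 3779}{24 - 34468} = \frac{977}{-34444} = 977 \left(- \frac{1}{34444}\right) = - \frac{977}{34444}$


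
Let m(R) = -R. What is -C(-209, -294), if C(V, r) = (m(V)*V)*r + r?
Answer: -12841920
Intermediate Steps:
C(V, r) = r - r*V² (C(V, r) = ((-V)*V)*r + r = (-V²)*r + r = -r*V² + r = r - r*V²)
-C(-209, -294) = -(-294)*(1 - 1*(-209)²) = -(-294)*(1 - 1*43681) = -(-294)*(1 - 43681) = -(-294)*(-43680) = -1*12841920 = -12841920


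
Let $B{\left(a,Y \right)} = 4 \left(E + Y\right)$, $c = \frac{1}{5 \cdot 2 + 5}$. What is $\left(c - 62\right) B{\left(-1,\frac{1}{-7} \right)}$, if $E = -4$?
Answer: $\frac{107764}{105} \approx 1026.3$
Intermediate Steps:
$c = \frac{1}{15}$ ($c = \frac{1}{10 + 5} = \frac{1}{15} \approx 0.066667$)
$B{\left(a,Y \right)} = -16 + 4 Y$ ($B{\left(a,Y \right)} = 4 \left(-4 + Y\right) = -16 + 4 Y$)
$\left(c - 62\right) B{\left(-1,\frac{1}{-7} \right)} = \left(\frac{1}{15} - 62\right) \left(-16 + \frac{4}{-7}\right) = - \frac{929 \left(-16 + 4 \left(- \frac{1}{7}\right)\right)}{15} = - \frac{929 \left(-16 - \frac{4}{7}\right)}{15} = \left(- \frac{929}{15}\right) \left(- \frac{116}{7}\right) = \frac{107764}{105}$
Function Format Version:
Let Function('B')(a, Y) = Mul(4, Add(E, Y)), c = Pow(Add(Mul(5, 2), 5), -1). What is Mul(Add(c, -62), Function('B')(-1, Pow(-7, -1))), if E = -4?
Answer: Rational(107764, 105) ≈ 1026.3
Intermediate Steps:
c = Rational(1, 15) (c = Pow(Add(10, 5), -1) = Pow(15, -1) = Rational(1, 15) ≈ 0.066667)
Function('B')(a, Y) = Add(-16, Mul(4, Y)) (Function('B')(a, Y) = Mul(4, Add(-4, Y)) = Add(-16, Mul(4, Y)))
Mul(Add(c, -62), Function('B')(-1, Pow(-7, -1))) = Mul(Add(Rational(1, 15), -62), Add(-16, Mul(4, Pow(-7, -1)))) = Mul(Rational(-929, 15), Add(-16, Mul(4, Rational(-1, 7)))) = Mul(Rational(-929, 15), Add(-16, Rational(-4, 7))) = Mul(Rational(-929, 15), Rational(-116, 7)) = Rational(107764, 105)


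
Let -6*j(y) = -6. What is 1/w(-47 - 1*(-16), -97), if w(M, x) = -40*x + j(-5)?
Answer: 1/3881 ≈ 0.00025767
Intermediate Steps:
j(y) = 1 (j(y) = -⅙*(-6) = 1)
w(M, x) = 1 - 40*x (w(M, x) = -40*x + 1 = 1 - 40*x)
1/w(-47 - 1*(-16), -97) = 1/(1 - 40*(-97)) = 1/(1 + 3880) = 1/3881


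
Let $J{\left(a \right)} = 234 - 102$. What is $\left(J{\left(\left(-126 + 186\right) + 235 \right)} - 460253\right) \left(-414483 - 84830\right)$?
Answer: $229744396873$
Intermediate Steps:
$J{\left(a \right)} = 132$
$\left(J{\left(\left(-126 + 186\right) + 235 \right)} - 460253\right) \left(-414483 - 84830\right) = \left(132 - 460253\right) \left(-414483 - 84830\right) = \left(-460121\right) \left(-499313\right) = 229744396873$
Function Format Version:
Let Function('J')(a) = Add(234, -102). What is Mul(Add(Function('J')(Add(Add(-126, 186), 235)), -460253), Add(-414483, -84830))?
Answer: 229744396873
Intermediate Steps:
Function('J')(a) = 132
Mul(Add(Function('J')(Add(Add(-126, 186), 235)), -460253), Add(-414483, -84830)) = Mul(Add(132, -460253), Add(-414483, -84830)) = Mul(-460121, -499313) = 229744396873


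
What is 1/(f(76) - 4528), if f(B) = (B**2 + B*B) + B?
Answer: 1/7100 ≈ 0.00014085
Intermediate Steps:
f(B) = B + 2*B**2 (f(B) = (B**2 + B**2) + B = 2*B**2 + B = B + 2*B**2)
1/(f(76) - 4528) = 1/(76*(1 + 2*76) - 4528) = 1/(76*(1 + 152) - 4528) = 1/(76*153 - 4528) = 1/(11628 - 4528) = 1/7100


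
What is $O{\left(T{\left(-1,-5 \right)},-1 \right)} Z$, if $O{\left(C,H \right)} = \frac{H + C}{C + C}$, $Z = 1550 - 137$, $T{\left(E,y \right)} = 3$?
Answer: $471$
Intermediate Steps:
$Z = 1413$ ($Z = 1550 - 137 = 1413$)
$O{\left(C,H \right)} = \frac{C + H}{2 C}$
$O{\left(T{\left(-1,-5 \right)},-1 \right)} Z = \frac{3 - 1}{2 \cdot 3} \cdot 1413 = \frac{1}{2} \cdot \frac{1}{3} \cdot 2 \cdot 1413 = \frac{1}{3} \cdot 1413 = 471$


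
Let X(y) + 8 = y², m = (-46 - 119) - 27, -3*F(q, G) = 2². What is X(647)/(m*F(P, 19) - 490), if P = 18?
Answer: -418601/234 ≈ -1788.9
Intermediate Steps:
F(q, G) = -4/3 (F(q, G) = -⅓*2² = -⅓*4 = -4/3)
m = -192 (m = -165 - 27 = -192)
X(y) = -8 + y²
X(647)/(m*F(P, 19) - 490) = (-8 + 647²)/(-192*(-4/3) - 490) = (-8 + 418609)/(256 - 490) = 418601/(-234) = 418601*(-1/234) = -418601/234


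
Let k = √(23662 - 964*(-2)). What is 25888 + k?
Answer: 25888 + √25590 ≈ 26048.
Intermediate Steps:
k = √25590 (k = √(23662 + 1928) = √25590 ≈ 159.97)
25888 + k = 25888 + √25590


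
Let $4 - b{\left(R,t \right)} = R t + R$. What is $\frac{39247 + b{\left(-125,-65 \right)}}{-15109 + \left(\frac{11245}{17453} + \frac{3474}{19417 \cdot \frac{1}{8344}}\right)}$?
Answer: $- \frac{10590492041151}{4614082536676} \approx -2.2953$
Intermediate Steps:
$b{\left(R,t \right)} = 4 - R - R t$ ($b{\left(R,t \right)} = 4 - \left(R t + R\right) = 4 - \left(R + R t\right) = 4 - R - R t$)
$\frac{39247 + b{\left(-125,-65 \right)}}{-15109 + \left(\frac{11245}{17453} + \frac{3474}{19417 \cdot \frac{1}{8344}}\right)} = \frac{39247 - \left(-129 + 8125\right)}{-15109 + \left(\frac{11245}{17453} + \frac{3474}{19417 \cdot \frac{1}{8344}}\right)} = \frac{39247 + \left(4 + 125 - 8125\right)}{-15109 + \left(11245 \cdot \frac{1}{17453} + \frac{3474}{19417 \cdot \frac{1}{8344}}\right)} = \frac{39247 - 7996}{-15109 + \left(\frac{11245}{17453} + \frac{3474}{\frac{19417}{8344}}\right)} = \frac{31251}{-15109 + \left(\frac{11245}{17453} + 3474 \cdot \frac{8344}{19417}\right)} = \frac{31251}{-15109 + \left(\frac{11245}{17453} + \frac{28987056}{19417}\right)} = \frac{31251}{-15109 + \frac{506129432533}{338884901}} = \frac{31251}{- \frac{4614082536676}{338884901}} = 31251 \left(- \frac{338884901}{4614082536676}\right) = - \frac{10590492041151}{4614082536676}$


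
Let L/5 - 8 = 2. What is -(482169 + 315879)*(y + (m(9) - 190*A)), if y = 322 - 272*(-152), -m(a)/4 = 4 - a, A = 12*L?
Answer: 57710043072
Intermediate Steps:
L = 50 (L = 40 + 5*2 = 40 + 10 = 50)
A = 600 (A = 12*50 = 600)
m(a) = -16 + 4*a (m(a) = -4*(4 - a) = -16 + 4*a)
y = 41666 (y = 322 + 41344 = 41666)
-(482169 + 315879)*(y + (m(9) - 190*A)) = -(482169 + 315879)*(41666 + ((-16 + 4*9) - 190*600)) = -798048*(41666 + ((-16 + 36) - 114000)) = -798048*(41666 + (20 - 114000)) = -798048*(41666 - 113980) = -798048*(-72314) = -1*(-57710043072) = 57710043072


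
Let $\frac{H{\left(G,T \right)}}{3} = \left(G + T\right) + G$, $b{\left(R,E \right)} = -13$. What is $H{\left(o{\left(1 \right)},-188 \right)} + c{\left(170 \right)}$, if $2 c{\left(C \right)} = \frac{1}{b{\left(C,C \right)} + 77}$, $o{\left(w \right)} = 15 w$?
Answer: $- \frac{60671}{128} \approx -473.99$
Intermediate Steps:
$H{\left(G,T \right)} = 3 T + 6 G$ ($H{\left(G,T \right)} = 3 \left(\left(G + T\right) + G\right) = 3 \left(T + 2 G\right) = 3 T + 6 G$)
$c{\left(C \right)} = \frac{1}{128}$ ($c{\left(C \right)} = \frac{1}{2 \left(-13 + 77\right)} = \frac{1}{2 \cdot 64} = \frac{1}{2} \cdot \frac{1}{64} = \frac{1}{128}$)
$H{\left(o{\left(1 \right)},-188 \right)} + c{\left(170 \right)} = \left(3 \left(-188\right) + 6 \cdot 15 \cdot 1\right) + \frac{1}{128} = \left(-564 + 6 \cdot 15\right) + \frac{1}{128} = \left(-564 + 90\right) + \frac{1}{128} = -474 + \frac{1}{128} = - \frac{60671}{128}$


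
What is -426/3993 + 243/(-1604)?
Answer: -551201/2134924 ≈ -0.25818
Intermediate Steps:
-426/3993 + 243/(-1604) = -426*1/3993 + 243*(-1/1604) = -142/1331 - 243/1604 = -551201/2134924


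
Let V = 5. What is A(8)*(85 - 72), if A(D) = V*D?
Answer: 520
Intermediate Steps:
A(D) = 5*D
A(8)*(85 - 72) = (5*8)*(85 - 72) = 40*13 = 520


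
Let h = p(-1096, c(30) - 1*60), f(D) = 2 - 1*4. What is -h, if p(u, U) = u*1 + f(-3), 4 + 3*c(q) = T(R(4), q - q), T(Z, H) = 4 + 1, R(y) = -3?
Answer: 1098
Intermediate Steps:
T(Z, H) = 5
c(q) = ⅓ (c(q) = -4/3 + (⅓)*5 = -4/3 + 5/3 = ⅓)
f(D) = -2 (f(D) = 2 - 4 = -2)
p(u, U) = -2 + u (p(u, U) = u*1 - 2 = u - 2 = -2 + u)
h = -1098 (h = -2 - 1096 = -1098)
-h = -1*(-1098) = 1098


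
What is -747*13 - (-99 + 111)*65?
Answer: -10491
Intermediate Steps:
-747*13 - (-99 + 111)*65 = -9711 - 12*65 = -9711 - 1*780 = -9711 - 780 = -10491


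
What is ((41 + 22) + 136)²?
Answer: 39601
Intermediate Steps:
((41 + 22) + 136)² = (63 + 136)² = 199² = 39601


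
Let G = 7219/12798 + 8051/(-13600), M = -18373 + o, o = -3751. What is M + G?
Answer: -1925374502749/87026400 ≈ -22124.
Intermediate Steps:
M = -22124 (M = -18373 - 3751 = -22124)
G = -2429149/87026400 (G = 7219*(1/12798) + 8051*(-1/13600) = 7219/12798 - 8051/13600 = -2429149/87026400 ≈ -0.027913)
M + G = -22124 - 2429149/87026400 = -1925374502749/87026400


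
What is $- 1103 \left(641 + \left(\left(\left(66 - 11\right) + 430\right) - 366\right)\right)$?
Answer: $-838280$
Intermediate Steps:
$- 1103 \left(641 + \left(\left(\left(66 - 11\right) + 430\right) - 366\right)\right) = - 1103 \left(641 + \left(\left(55 + 430\right) - 366\right)\right) = - 1103 \left(641 + \left(485 - 366\right)\right) = - 1103 \left(641 + 119\right) = \left(-1103\right) 760 = -838280$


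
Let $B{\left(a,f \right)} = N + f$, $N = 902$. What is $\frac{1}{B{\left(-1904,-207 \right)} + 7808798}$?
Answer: $\frac{1}{7809493} \approx 1.2805 \cdot 10^{-7}$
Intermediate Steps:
$B{\left(a,f \right)} = 902 + f$
$\frac{1}{B{\left(-1904,-207 \right)} + 7808798} = \frac{1}{\left(902 - 207\right) + 7808798} = \frac{1}{695 + 7808798} = \frac{1}{7809493}$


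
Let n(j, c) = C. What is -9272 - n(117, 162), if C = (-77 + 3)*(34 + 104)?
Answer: 940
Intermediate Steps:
C = -10212 (C = -74*138 = -10212)
n(j, c) = -10212
-9272 - n(117, 162) = -9272 - 1*(-10212) = -9272 + 10212 = 940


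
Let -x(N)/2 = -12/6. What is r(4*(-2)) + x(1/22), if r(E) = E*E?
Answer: 68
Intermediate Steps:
x(N) = 4 (x(N) = -(-24)/6 = -2*(-2) = 4)
r(E) = E**2
r(4*(-2)) + x(1/22) = (4*(-2))**2 + 4 = (-8)**2 + 4 = 64 + 4 = 68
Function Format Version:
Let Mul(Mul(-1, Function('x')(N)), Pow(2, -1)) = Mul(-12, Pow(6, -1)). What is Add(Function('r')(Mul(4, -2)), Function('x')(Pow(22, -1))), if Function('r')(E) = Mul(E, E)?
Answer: 68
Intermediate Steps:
Function('x')(N) = 4 (Function('x')(N) = Mul(-2, Mul(-12, Pow(6, -1))) = Mul(-2, Mul(-12, Rational(1, 6))) = Mul(-2, -2) = 4)
Function('r')(E) = Pow(E, 2)
Add(Function('r')(Mul(4, -2)), Function('x')(Pow(22, -1))) = Add(Pow(Mul(4, -2), 2), 4) = Add(Pow(-8, 2), 4) = Add(64, 4) = 68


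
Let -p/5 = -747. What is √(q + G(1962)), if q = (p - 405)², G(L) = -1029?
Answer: √11087871 ≈ 3329.8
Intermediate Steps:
p = 3735 (p = -5*(-747) = 3735)
q = 11088900 (q = (3735 - 405)² = 3330² = 11088900)
√(q + G(1962)) = √(11088900 - 1029) = √11087871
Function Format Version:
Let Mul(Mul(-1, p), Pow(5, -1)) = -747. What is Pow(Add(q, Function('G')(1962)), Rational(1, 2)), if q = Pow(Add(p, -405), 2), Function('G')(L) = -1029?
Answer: Pow(11087871, Rational(1, 2)) ≈ 3329.8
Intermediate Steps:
p = 3735 (p = Mul(-5, -747) = 3735)
q = 11088900 (q = Pow(Add(3735, -405), 2) = Pow(3330, 2) = 11088900)
Pow(Add(q, Function('G')(1962)), Rational(1, 2)) = Pow(Add(11088900, -1029), Rational(1, 2)) = Pow(11087871, Rational(1, 2))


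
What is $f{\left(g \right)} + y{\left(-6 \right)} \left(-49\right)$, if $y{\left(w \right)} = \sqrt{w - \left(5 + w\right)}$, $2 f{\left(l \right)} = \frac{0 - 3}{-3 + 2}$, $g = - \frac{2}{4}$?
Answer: $\frac{3}{2} - 49 i \sqrt{5} \approx 1.5 - 109.57 i$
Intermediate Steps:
$g = - \frac{1}{2}$ ($g = \left(-2\right) \frac{1}{4} = - \frac{1}{2} \approx -0.5$)
$f{\left(l \right)} = \frac{3}{2}$ ($f{\left(l \right)} = \frac{\left(0 - 3\right) \frac{1}{-3 + 2}}{2} = \frac{\left(-3\right) \frac{1}{-1}}{2} = \frac{\left(-3\right) \left(-1\right)}{2} = \frac{1}{2} \cdot 3 = \frac{3}{2}$)
$y{\left(w \right)} = i \sqrt{5}$ ($y{\left(w \right)} = \sqrt{-5} = i \sqrt{5}$)
$f{\left(g \right)} + y{\left(-6 \right)} \left(-49\right) = \frac{3}{2} + i \sqrt{5} \left(-49\right) = \frac{3}{2} - 49 i \sqrt{5}$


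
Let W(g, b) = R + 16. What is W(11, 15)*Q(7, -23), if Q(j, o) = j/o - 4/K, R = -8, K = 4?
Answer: -240/23 ≈ -10.435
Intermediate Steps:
W(g, b) = 8 (W(g, b) = -8 + 16 = 8)
Q(j, o) = -1 + j/o (Q(j, o) = j/o - 4/4 = j/o - 4*¼ = j/o - 1 = -1 + j/o)
W(11, 15)*Q(7, -23) = 8*((7 - 1*(-23))/(-23)) = 8*(-(7 + 23)/23) = 8*(-1/23*30) = 8*(-30/23) = -240/23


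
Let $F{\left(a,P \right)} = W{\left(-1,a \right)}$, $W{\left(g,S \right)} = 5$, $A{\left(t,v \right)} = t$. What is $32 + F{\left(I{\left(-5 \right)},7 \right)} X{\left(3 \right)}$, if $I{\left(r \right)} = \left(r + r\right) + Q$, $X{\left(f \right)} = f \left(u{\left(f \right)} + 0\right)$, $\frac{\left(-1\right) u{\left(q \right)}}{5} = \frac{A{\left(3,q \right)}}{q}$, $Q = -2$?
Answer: $-43$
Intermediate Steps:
$u{\left(q \right)} = - \frac{15}{q}$ ($u{\left(q \right)} = - 5 \frac{3}{q} = - \frac{15}{q}$)
$X{\left(f \right)} = -15$ ($X{\left(f \right)} = f \left(- \frac{15}{f} + 0\right) = f \left(- \frac{15}{f}\right) = -15$)
$I{\left(r \right)} = -2 + 2 r$ ($I{\left(r \right)} = \left(r + r\right) - 2 = 2 r - 2 = -2 + 2 r$)
$F{\left(a,P \right)} = 5$
$32 + F{\left(I{\left(-5 \right)},7 \right)} X{\left(3 \right)} = 32 + 5 \left(-15\right) = 32 - 75 = -43$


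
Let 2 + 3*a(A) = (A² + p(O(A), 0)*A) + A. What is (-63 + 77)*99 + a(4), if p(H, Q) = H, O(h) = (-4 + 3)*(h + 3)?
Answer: 4148/3 ≈ 1382.7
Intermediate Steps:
O(h) = -3 - h (O(h) = -(3 + h) = -3 - h)
a(A) = -⅔ + A/3 + A²/3 + A*(-3 - A)/3 (a(A) = -⅔ + ((A² + (-3 - A)*A) + A)/3 = -⅔ + ((A² + A*(-3 - A)) + A)/3 = -⅔ + (A + A² + A*(-3 - A))/3 = -⅔ + (A/3 + A²/3 + A*(-3 - A)/3) = -⅔ + A/3 + A²/3 + A*(-3 - A)/3)
(-63 + 77)*99 + a(4) = (-63 + 77)*99 + (-⅔ - ⅔*4) = 14*99 + (-⅔ - 8/3) = 1386 - 10/3 = 4148/3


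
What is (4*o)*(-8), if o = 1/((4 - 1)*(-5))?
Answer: 32/15 ≈ 2.1333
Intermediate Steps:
o = -1/15 (o = 1/(3*(-5)) = 1/(-15) = -1/15 ≈ -0.066667)
(4*o)*(-8) = (4*(-1/15))*(-8) = -4/15*(-8) = 32/15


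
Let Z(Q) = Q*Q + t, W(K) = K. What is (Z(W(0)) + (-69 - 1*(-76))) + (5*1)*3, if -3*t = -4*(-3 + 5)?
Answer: 74/3 ≈ 24.667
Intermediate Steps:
t = 8/3 (t = -(-4)*(-3 + 5)/3 = -(-4)*2/3 = -⅓*(-8) = 8/3 ≈ 2.6667)
Z(Q) = 8/3 + Q² (Z(Q) = Q*Q + 8/3 = Q² + 8/3 = 8/3 + Q²)
(Z(W(0)) + (-69 - 1*(-76))) + (5*1)*3 = ((8/3 + 0²) + (-69 - 1*(-76))) + (5*1)*3 = ((8/3 + 0) + (-69 + 76)) + 5*3 = (8/3 + 7) + 15 = 29/3 + 15 = 74/3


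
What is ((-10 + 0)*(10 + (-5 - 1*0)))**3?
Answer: -125000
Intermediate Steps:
((-10 + 0)*(10 + (-5 - 1*0)))**3 = (-10*(10 + (-5 + 0)))**3 = (-10*(10 - 5))**3 = (-10*5)**3 = (-50)**3 = -125000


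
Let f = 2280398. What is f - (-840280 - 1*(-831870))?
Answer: 2288808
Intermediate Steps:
f - (-840280 - 1*(-831870)) = 2280398 - (-840280 - 1*(-831870)) = 2280398 - (-840280 + 831870) = 2280398 - 1*(-8410) = 2280398 + 8410 = 2288808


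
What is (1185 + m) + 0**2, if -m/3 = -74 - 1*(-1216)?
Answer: -2241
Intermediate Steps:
m = -3426 (m = -3*(-74 - 1*(-1216)) = -3*(-74 + 1216) = -3*1142 = -3426)
(1185 + m) + 0**2 = (1185 - 3426) + 0**2 = -2241 + 0 = -2241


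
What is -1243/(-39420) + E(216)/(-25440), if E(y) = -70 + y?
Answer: 43111/1671408 ≈ 0.025793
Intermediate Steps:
-1243/(-39420) + E(216)/(-25440) = -1243/(-39420) + (-70 + 216)/(-25440) = -1243*(-1/39420) + 146*(-1/25440) = 1243/39420 - 73/12720 = 43111/1671408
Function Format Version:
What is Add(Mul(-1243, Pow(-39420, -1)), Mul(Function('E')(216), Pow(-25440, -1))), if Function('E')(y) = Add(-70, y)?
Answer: Rational(43111, 1671408) ≈ 0.025793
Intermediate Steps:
Add(Mul(-1243, Pow(-39420, -1)), Mul(Function('E')(216), Pow(-25440, -1))) = Add(Mul(-1243, Pow(-39420, -1)), Mul(Add(-70, 216), Pow(-25440, -1))) = Add(Mul(-1243, Rational(-1, 39420)), Mul(146, Rational(-1, 25440))) = Add(Rational(1243, 39420), Rational(-73, 12720)) = Rational(43111, 1671408)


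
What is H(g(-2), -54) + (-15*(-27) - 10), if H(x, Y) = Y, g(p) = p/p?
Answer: 341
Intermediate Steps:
g(p) = 1
H(g(-2), -54) + (-15*(-27) - 10) = -54 + (-15*(-27) - 10) = -54 + (405 - 10) = -54 + 395 = 341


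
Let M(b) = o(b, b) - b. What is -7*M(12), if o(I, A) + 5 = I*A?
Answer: -889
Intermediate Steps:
o(I, A) = -5 + A*I (o(I, A) = -5 + I*A = -5 + A*I)
M(b) = -5 + b² - b (M(b) = (-5 + b*b) - b = (-5 + b²) - b = -5 + b² - b)
-7*M(12) = -7*(-5 + 12² - 1*12) = -7*(-5 + 144 - 12) = -7*127 = -889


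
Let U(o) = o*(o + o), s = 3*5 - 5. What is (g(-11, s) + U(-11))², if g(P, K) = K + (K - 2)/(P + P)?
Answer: 7661824/121 ≈ 63321.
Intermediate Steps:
s = 10 (s = 15 - 5 = 10)
g(P, K) = K + (-2 + K)/(2*P) (g(P, K) = K + (-2 + K)/((2*P)) = K + (-2 + K)*(1/(2*P)) = K + (-2 + K)/(2*P))
U(o) = 2*o² (U(o) = o*(2*o) = 2*o²)
(g(-11, s) + U(-11))² = ((-1 + (½)*10 + 10*(-11))/(-11) + 2*(-11)²)² = (-(-1 + 5 - 110)/11 + 2*121)² = (-1/11*(-106) + 242)² = (106/11 + 242)² = (2768/11)² = 7661824/121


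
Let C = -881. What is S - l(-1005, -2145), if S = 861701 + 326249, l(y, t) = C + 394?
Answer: 1188437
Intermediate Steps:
l(y, t) = -487 (l(y, t) = -881 + 394 = -487)
S = 1187950
S - l(-1005, -2145) = 1187950 - 1*(-487) = 1187950 + 487 = 1188437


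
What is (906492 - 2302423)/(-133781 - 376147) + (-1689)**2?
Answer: 1454683710019/509928 ≈ 2.8527e+6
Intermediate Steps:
(906492 - 2302423)/(-133781 - 376147) + (-1689)**2 = -1395931/(-509928) + 2852721 = -1395931*(-1/509928) + 2852721 = 1395931/509928 + 2852721 = 1454683710019/509928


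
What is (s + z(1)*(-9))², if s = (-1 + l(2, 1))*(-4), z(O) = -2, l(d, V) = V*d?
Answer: 196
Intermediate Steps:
s = -4 (s = (-1 + 1*2)*(-4) = (-1 + 2)*(-4) = 1*(-4) = -4)
(s + z(1)*(-9))² = (-4 - 2*(-9))² = (-4 + 18)² = 14² = 196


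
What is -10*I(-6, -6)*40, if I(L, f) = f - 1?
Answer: 2800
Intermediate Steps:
I(L, f) = -1 + f
-10*I(-6, -6)*40 = -10*(-1 - 6)*40 = -10*(-7)*40 = 70*40 = 2800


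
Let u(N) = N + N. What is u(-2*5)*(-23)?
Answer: 460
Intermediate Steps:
u(N) = 2*N
u(-2*5)*(-23) = (2*(-2*5))*(-23) = (2*(-10))*(-23) = -20*(-23) = 460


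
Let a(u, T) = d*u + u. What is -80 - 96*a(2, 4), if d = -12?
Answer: 2032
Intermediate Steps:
a(u, T) = -11*u (a(u, T) = -12*u + u = -11*u)
-80 - 96*a(2, 4) = -80 - (-1056)*2 = -80 - 96*(-22) = -80 + 2112 = 2032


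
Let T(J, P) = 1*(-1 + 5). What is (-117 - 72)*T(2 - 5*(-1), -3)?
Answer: -756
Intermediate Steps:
T(J, P) = 4 (T(J, P) = 1*4 = 4)
(-117 - 72)*T(2 - 5*(-1), -3) = (-117 - 72)*4 = -189*4 = -756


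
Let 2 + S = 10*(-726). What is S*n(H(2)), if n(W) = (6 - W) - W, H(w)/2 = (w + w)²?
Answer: 421196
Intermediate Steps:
H(w) = 8*w² (H(w) = 2*(w + w)² = 2*(2*w)² = 2*(4*w²) = 8*w²)
S = -7262 (S = -2 + 10*(-726) = -2 - 7260 = -7262)
n(W) = 6 - 2*W
S*n(H(2)) = -7262*(6 - 16*2²) = -7262*(6 - 16*4) = -7262*(6 - 2*32) = -7262*(6 - 64) = -7262*(-58) = 421196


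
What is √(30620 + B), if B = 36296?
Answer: 2*√16729 ≈ 258.68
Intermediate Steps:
√(30620 + B) = √(30620 + 36296) = √66916 = 2*√16729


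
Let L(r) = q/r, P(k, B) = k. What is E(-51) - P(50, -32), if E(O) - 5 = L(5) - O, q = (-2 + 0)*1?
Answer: 28/5 ≈ 5.6000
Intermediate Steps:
q = -2 (q = -2*1 = -2)
L(r) = -2/r
E(O) = 23/5 - O (E(O) = 5 + (-2/5 - O) = 5 + (-2*⅕ - O) = 5 + (-⅖ - O) = 23/5 - O)
E(-51) - P(50, -32) = (23/5 - 1*(-51)) - 1*50 = (23/5 + 51) - 50 = 278/5 - 50 = 28/5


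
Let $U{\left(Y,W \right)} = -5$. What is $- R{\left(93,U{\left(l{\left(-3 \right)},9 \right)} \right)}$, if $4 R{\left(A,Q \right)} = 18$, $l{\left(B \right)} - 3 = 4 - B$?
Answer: $- \frac{9}{2} \approx -4.5$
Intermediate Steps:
$l{\left(B \right)} = 7 - B$ ($l{\left(B \right)} = 3 - \left(-4 + B\right) = 7 - B$)
$R{\left(A,Q \right)} = \frac{9}{2}$ ($R{\left(A,Q \right)} = \frac{1}{4} \cdot 18 = \frac{9}{2}$)
$- R{\left(93,U{\left(l{\left(-3 \right)},9 \right)} \right)} = \left(-1\right) \frac{9}{2} = - \frac{9}{2}$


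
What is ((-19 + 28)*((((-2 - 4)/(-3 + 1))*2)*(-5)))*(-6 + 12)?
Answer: -1620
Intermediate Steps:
((-19 + 28)*((((-2 - 4)/(-3 + 1))*2)*(-5)))*(-6 + 12) = (9*((-6/(-2)*2)*(-5)))*6 = (9*((-6*(-1/2)*2)*(-5)))*6 = (9*((3*2)*(-5)))*6 = (9*(6*(-5)))*6 = (9*(-30))*6 = -270*6 = -1620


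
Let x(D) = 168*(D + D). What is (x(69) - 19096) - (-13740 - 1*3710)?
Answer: 21538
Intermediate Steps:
x(D) = 336*D (x(D) = 168*(2*D) = 336*D)
(x(69) - 19096) - (-13740 - 1*3710) = (336*69 - 19096) - (-13740 - 1*3710) = (23184 - 19096) - (-13740 - 3710) = 4088 - 1*(-17450) = 4088 + 17450 = 21538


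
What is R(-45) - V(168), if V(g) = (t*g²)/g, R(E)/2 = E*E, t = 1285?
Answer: -211830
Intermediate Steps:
R(E) = 2*E² (R(E) = 2*(E*E) = 2*E²)
V(g) = 1285*g (V(g) = (1285*g²)/g = 1285*g)
R(-45) - V(168) = 2*(-45)² - 1285*168 = 2*2025 - 1*215880 = 4050 - 215880 = -211830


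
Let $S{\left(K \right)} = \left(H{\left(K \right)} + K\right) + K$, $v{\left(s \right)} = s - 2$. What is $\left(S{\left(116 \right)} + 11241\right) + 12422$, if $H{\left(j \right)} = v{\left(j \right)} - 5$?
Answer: $24004$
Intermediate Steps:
$v{\left(s \right)} = -2 + s$ ($v{\left(s \right)} = s - 2 = -2 + s$)
$H{\left(j \right)} = -7 + j$ ($H{\left(j \right)} = \left(-2 + j\right) - 5 = -7 + j$)
$S{\left(K \right)} = -7 + 3 K$ ($S{\left(K \right)} = \left(\left(-7 + K\right) + K\right) + K = \left(-7 + 2 K\right) + K = -7 + 3 K$)
$\left(S{\left(116 \right)} + 11241\right) + 12422 = \left(\left(-7 + 3 \cdot 116\right) + 11241\right) + 12422 = \left(\left(-7 + 348\right) + 11241\right) + 12422 = \left(341 + 11241\right) + 12422 = 11582 + 12422 = 24004$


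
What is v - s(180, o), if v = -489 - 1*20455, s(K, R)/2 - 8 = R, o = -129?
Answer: -20702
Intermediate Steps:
s(K, R) = 16 + 2*R
v = -20944 (v = -489 - 20455 = -20944)
v - s(180, o) = -20944 - (16 + 2*(-129)) = -20944 - (16 - 258) = -20944 - 1*(-242) = -20944 + 242 = -20702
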